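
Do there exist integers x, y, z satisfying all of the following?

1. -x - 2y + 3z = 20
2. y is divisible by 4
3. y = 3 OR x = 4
Yes

Take x = 4, y = 12, z = 16. Substituting into each constraint:
  (1) (-4) - 2(12) + 3(16) = 20 ✓
  (2) 12 = 4 × 3, remainder 0 ✓
  (3) x = 4, target 4 ✓ (second branch holds)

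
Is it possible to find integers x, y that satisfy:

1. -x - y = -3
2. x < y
Yes

Take x = 1, y = 2. Substituting into each constraint:
  (1) (-1) + (-2) = -3 ✓
  (2) 1 < 2 ✓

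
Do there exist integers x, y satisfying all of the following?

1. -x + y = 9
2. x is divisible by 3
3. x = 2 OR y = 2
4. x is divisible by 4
No

The full constraint system is jointly infeasible over the integers. Each constraint and what it forces:

  - -x + y = 9: is a linear equation tying the variables together
  - x is divisible by 3: restricts x to multiples of 3
  - x = 2 OR y = 2: forces a choice: either x = 2 or y = 2
  - x is divisible by 4: restricts x to multiples of 4

Split on the disjunction (x = 2 OR y = 2):
  • If x = 2: this contradicts the divisibility constraint — 2 is not a multiple of 4.
  • If y = 2: with y = 2, writing x = 4x', every remaining term of the linear equation is divisible by 4, so the left side is ≡ 0 (mod 4); but the right side 7 ≡ 3 (mod 4). No integers can satisfy it.
Both branches are infeasible, so the system has no integer solution.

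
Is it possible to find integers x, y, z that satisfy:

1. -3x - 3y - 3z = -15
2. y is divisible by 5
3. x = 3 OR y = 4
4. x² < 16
Yes

Take x = 3, y = 5, z = -3. Substituting into each constraint:
  (1) -3(3) - 3(5) - 3(-3) = -15 ✓
  (2) 5 = 5 × 1, remainder 0 ✓
  (3) x = 3, target 3 ✓ (first branch holds)
  (4) x² = (3)² = 9, and 9 < 16 ✓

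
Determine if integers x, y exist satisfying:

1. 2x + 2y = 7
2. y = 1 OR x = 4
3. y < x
No

Even the single constraint (2x + 2y = 7) is infeasible over the integers.

  - 2x + 2y = 7: every term on the left is divisible by 2, so the LHS ≡ 0 (mod 2), but the RHS 7 is not — no integer solution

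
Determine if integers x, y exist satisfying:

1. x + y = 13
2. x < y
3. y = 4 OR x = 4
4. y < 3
No

A contradictory subset is {x + y = 13, x < y, y < 3}. No integer assignment can satisfy these jointly:

  - x + y = 13: is a linear equation tying the variables together
  - x < y: bounds one variable relative to another variable
  - y < 3: bounds one variable relative to a constant

Propagating the comparison: x < y and y ≤ 2 give x ≤ 1. Range argument: with x ∈ [−∞, 1], y ∈ [−∞, 2], the left side of the equation is at most 3, but the right side is 13 > 3. No integer solution exists.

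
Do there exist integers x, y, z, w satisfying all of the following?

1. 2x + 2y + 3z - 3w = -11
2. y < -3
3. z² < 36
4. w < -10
Yes

Take x = 0, y = -22, z = 0, w = -11. Substituting into each constraint:
  (1) 2(0) + 2(-22) + 3(0) - 3(-11) = -11 ✓
  (2) -22 < -3 ✓
  (3) z² = (0)² = 0, and 0 < 36 ✓
  (4) -11 < -10 ✓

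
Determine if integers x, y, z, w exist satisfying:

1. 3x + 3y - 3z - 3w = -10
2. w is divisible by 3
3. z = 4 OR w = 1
No

Even the single constraint (3x + 3y - 3z - 3w = -10) is infeasible over the integers.

  - 3x + 3y - 3z - 3w = -10: every term on the left is divisible by 3, so the LHS ≡ 0 (mod 3), but the RHS -10 is not — no integer solution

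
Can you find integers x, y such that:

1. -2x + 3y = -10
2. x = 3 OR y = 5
No

The full constraint system is jointly infeasible over the integers. Each constraint and what it forces:

  - -2x + 3y = -10: is a linear equation tying the variables together
  - x = 3 OR y = 5: forces a choice: either x = 3 or y = 5

Split on the disjunction (x = 3 OR y = 5):
  • If x = 3: with x = 3, every remaining term of the linear equation is divisible by 3, so the left side is ≡ 0 (mod 3); but the right side -4 ≡ 2 (mod 3). No integers can satisfy it.
  • If y = 5: with y = 5, every remaining term of the linear equation is divisible by 2, so the left side is ≡ 0 (mod 2); but the right side -25 ≡ 1 (mod 2). No integers can satisfy it.
Both branches are infeasible, so the system has no integer solution.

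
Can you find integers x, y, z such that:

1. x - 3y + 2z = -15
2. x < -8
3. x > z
Yes

Take x = -9, y = -6, z = -12. Substituting into each constraint:
  (1) (-9) - 3(-6) + 2(-12) = -15 ✓
  (2) -9 < -8 ✓
  (3) -9 > -12 ✓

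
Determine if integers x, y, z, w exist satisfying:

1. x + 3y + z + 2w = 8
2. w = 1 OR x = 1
Yes

Take x = 1, y = 0, z = 7, w = 0. Substituting into each constraint:
  (1) 1 + 3(0) + 7 + 2(0) = 8 ✓
  (2) x = 1, target 1 ✓ (second branch holds)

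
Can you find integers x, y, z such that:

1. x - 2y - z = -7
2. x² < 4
Yes

Take x = 1, y = 4, z = 0. Substituting into each constraint:
  (1) 1 - 2(4) + 0 = -7 ✓
  (2) x² = (1)² = 1, and 1 < 4 ✓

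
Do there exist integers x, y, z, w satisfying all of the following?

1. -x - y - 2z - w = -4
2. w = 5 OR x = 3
Yes

Take x = 0, y = -1, z = 0, w = 5. Substituting into each constraint:
  (1) 0 + 1 - 2(0) + (-5) = -4 ✓
  (2) w = 5, target 5 ✓ (first branch holds)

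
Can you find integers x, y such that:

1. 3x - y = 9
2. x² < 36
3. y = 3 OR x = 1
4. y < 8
Yes

Take x = 1, y = -6. Substituting into each constraint:
  (1) 3(1) + 6 = 9 ✓
  (2) x² = (1)² = 1, and 1 < 36 ✓
  (3) x = 1, target 1 ✓ (second branch holds)
  (4) -6 < 8 ✓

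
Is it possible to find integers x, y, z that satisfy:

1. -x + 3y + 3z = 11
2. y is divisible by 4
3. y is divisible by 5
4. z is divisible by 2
Yes

Take x = -11, y = 0, z = 0. Substituting into each constraint:
  (1) 11 + 3(0) + 3(0) = 11 ✓
  (2) 0 = 4 × 0, remainder 0 ✓
  (3) 0 = 5 × 0, remainder 0 ✓
  (4) 0 = 2 × 0, remainder 0 ✓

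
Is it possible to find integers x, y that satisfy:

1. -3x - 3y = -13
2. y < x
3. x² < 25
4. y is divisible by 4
No

Even the single constraint (-3x - 3y = -13) is infeasible over the integers.

  - -3x - 3y = -13: every term on the left is divisible by 3, so the LHS ≡ 0 (mod 3), but the RHS -13 is not — no integer solution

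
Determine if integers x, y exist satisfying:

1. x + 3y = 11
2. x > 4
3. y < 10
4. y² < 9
Yes

Take x = 5, y = 2. Substituting into each constraint:
  (1) 5 + 3(2) = 11 ✓
  (2) 5 > 4 ✓
  (3) 2 < 10 ✓
  (4) y² = (2)² = 4, and 4 < 9 ✓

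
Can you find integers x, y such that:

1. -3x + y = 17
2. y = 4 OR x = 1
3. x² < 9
Yes

Take x = 1, y = 20. Substituting into each constraint:
  (1) -3(1) + 20 = 17 ✓
  (2) x = 1, target 1 ✓ (second branch holds)
  (3) x² = (1)² = 1, and 1 < 9 ✓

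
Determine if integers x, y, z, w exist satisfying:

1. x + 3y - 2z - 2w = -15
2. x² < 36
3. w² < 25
Yes

Take x = 0, y = 1, z = 9, w = 0. Substituting into each constraint:
  (1) 0 + 3(1) - 2(9) - 2(0) = -15 ✓
  (2) x² = (0)² = 0, and 0 < 36 ✓
  (3) w² = (0)² = 0, and 0 < 25 ✓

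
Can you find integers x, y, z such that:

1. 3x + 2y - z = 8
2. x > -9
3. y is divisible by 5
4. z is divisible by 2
Yes

Take x = -4, y = 10, z = 0. Substituting into each constraint:
  (1) 3(-4) + 2(10) + 0 = 8 ✓
  (2) -4 > -9 ✓
  (3) 10 = 5 × 2, remainder 0 ✓
  (4) 0 = 2 × 0, remainder 0 ✓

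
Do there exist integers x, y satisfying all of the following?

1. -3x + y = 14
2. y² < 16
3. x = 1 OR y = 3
No

The full constraint system is jointly infeasible over the integers. Each constraint and what it forces:

  - -3x + y = 14: is a linear equation tying the variables together
  - y² < 16: restricts y to |y| ≤ 3
  - x = 1 OR y = 3: forces a choice: either x = 1 or y = 3

Split on the disjunction (x = 1 OR y = 3):
  • If x = 1: the equation forces y = 17, but y² < 16 requires |y| ≤ 3.
  • If y = 3: with y = 3, every remaining term of the linear equation is divisible by 3, so the left side is ≡ 0 (mod 3); but the right side 11 ≡ 2 (mod 3). No integers can satisfy it.
Both branches are infeasible, so the system has no integer solution.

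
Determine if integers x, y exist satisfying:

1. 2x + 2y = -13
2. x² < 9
No

Even the single constraint (2x + 2y = -13) is infeasible over the integers.

  - 2x + 2y = -13: every term on the left is divisible by 2, so the LHS ≡ 0 (mod 2), but the RHS -13 is not — no integer solution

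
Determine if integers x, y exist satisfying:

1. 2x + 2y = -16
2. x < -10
Yes

Take x = -11, y = 3. Substituting into each constraint:
  (1) 2(-11) + 2(3) = -16 ✓
  (2) -11 < -10 ✓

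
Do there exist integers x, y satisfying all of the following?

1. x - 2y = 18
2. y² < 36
Yes

Take x = 18, y = 0. Substituting into each constraint:
  (1) 18 - 2(0) = 18 ✓
  (2) y² = (0)² = 0, and 0 < 36 ✓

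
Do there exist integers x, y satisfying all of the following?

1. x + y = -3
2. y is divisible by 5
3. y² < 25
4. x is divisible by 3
Yes

Take x = -3, y = 0. Substituting into each constraint:
  (1) (-3) + 0 = -3 ✓
  (2) 0 = 5 × 0, remainder 0 ✓
  (3) y² = (0)² = 0, and 0 < 25 ✓
  (4) -3 = 3 × -1, remainder 0 ✓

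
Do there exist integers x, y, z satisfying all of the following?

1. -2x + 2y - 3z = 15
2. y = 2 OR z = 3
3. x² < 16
Yes

Take x = 0, y = 12, z = 3. Substituting into each constraint:
  (1) -2(0) + 2(12) - 3(3) = 15 ✓
  (2) z = 3, target 3 ✓ (second branch holds)
  (3) x² = (0)² = 0, and 0 < 16 ✓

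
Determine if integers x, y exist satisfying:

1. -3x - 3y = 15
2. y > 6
Yes

Take x = -12, y = 7. Substituting into each constraint:
  (1) -3(-12) - 3(7) = 15 ✓
  (2) 7 > 6 ✓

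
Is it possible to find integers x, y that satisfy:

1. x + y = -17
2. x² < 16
Yes

Take x = 0, y = -17. Substituting into each constraint:
  (1) 0 + (-17) = -17 ✓
  (2) x² = (0)² = 0, and 0 < 16 ✓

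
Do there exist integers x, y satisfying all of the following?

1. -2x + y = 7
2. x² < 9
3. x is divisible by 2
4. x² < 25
Yes

Take x = 0, y = 7. Substituting into each constraint:
  (1) -2(0) + 7 = 7 ✓
  (2) x² = (0)² = 0, and 0 < 9 ✓
  (3) 0 = 2 × 0, remainder 0 ✓
  (4) x² = (0)² = 0, and 0 < 25 ✓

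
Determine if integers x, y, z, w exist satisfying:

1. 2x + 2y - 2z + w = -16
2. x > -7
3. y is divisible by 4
Yes

Take x = 0, y = 0, z = 0, w = -16. Substituting into each constraint:
  (1) 2(0) + 2(0) - 2(0) + (-16) = -16 ✓
  (2) 0 > -7 ✓
  (3) 0 = 4 × 0, remainder 0 ✓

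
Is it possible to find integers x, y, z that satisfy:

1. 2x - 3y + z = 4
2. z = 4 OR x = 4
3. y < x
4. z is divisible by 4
Yes

Take x = 4, y = 0, z = -4. Substituting into each constraint:
  (1) 2(4) - 3(0) + (-4) = 4 ✓
  (2) x = 4, target 4 ✓ (second branch holds)
  (3) 0 < 4 ✓
  (4) -4 = 4 × -1, remainder 0 ✓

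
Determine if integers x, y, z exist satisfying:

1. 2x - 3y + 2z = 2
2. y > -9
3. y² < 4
Yes

Take x = 0, y = 0, z = 1. Substituting into each constraint:
  (1) 2(0) - 3(0) + 2(1) = 2 ✓
  (2) 0 > -9 ✓
  (3) y² = (0)² = 0, and 0 < 4 ✓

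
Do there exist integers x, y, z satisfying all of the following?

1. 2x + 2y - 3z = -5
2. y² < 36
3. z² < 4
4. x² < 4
Yes

Take x = -1, y = 0, z = 1. Substituting into each constraint:
  (1) 2(-1) + 2(0) - 3(1) = -5 ✓
  (2) y² = (0)² = 0, and 0 < 36 ✓
  (3) z² = (1)² = 1, and 1 < 4 ✓
  (4) x² = (-1)² = 1, and 1 < 4 ✓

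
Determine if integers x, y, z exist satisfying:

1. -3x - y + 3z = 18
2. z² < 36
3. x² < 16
Yes

Take x = -1, y = -15, z = 0. Substituting into each constraint:
  (1) -3(-1) + 15 + 3(0) = 18 ✓
  (2) z² = (0)² = 0, and 0 < 36 ✓
  (3) x² = (-1)² = 1, and 1 < 16 ✓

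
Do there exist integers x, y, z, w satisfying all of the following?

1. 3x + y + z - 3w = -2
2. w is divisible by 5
Yes

Take x = -1, y = 0, z = 1, w = 0. Substituting into each constraint:
  (1) 3(-1) + 0 + 1 - 3(0) = -2 ✓
  (2) 0 = 5 × 0, remainder 0 ✓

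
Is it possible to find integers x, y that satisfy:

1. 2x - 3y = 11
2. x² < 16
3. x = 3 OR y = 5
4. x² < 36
No

A contradictory subset is {2x - 3y = 11, x² < 16, x = 3 OR y = 5}. No integer assignment can satisfy these jointly:

  - 2x - 3y = 11: is a linear equation tying the variables together
  - x² < 16: restricts x to |x| ≤ 3
  - x = 3 OR y = 5: forces a choice: either x = 3 or y = 5

Split on the disjunction (x = 3 OR y = 5):
  • If x = 3: with x = 3, every remaining term of the linear equation is divisible by 3, so the left side is ≡ 0 (mod 3); but the right side 5 ≡ 2 (mod 3). No integers can satisfy it.
  • If y = 5: the equation forces x = 13, but x² < 16 requires |x| ≤ 3.
Both branches are infeasible, so the system has no integer solution.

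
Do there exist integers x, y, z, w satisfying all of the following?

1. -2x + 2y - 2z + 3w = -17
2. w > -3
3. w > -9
Yes

Take x = 10, y = 0, z = 0, w = 1. Substituting into each constraint:
  (1) -2(10) + 2(0) - 2(0) + 3(1) = -17 ✓
  (2) 1 > -3 ✓
  (3) 1 > -9 ✓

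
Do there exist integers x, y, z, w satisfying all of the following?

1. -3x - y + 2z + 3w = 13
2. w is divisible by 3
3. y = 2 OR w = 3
Yes

Take x = -5, y = 2, z = 0, w = 0. Substituting into each constraint:
  (1) -3(-5) + (-2) + 2(0) + 3(0) = 13 ✓
  (2) 0 = 3 × 0, remainder 0 ✓
  (3) y = 2, target 2 ✓ (first branch holds)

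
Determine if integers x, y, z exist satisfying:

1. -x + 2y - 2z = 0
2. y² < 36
Yes

Take x = 0, y = 0, z = 0. Substituting into each constraint:
  (1) 0 + 2(0) - 2(0) = 0 ✓
  (2) y² = (0)² = 0, and 0 < 36 ✓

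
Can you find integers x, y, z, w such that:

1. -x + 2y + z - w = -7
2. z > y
Yes

Take x = 5, y = -1, z = 0, w = 0. Substituting into each constraint:
  (1) (-5) + 2(-1) + 0 + 0 = -7 ✓
  (2) 0 > -1 ✓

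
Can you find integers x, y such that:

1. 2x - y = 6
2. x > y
Yes

Take x = 0, y = -6. Substituting into each constraint:
  (1) 2(0) + 6 = 6 ✓
  (2) 0 > -6 ✓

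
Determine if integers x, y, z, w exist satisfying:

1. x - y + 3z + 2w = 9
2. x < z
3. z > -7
Yes

Take x = -1, y = -10, z = 0, w = 0. Substituting into each constraint:
  (1) (-1) + 10 + 3(0) + 2(0) = 9 ✓
  (2) -1 < 0 ✓
  (3) 0 > -7 ✓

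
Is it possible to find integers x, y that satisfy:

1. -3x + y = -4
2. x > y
Yes

Take x = 0, y = -4. Substituting into each constraint:
  (1) -3(0) + (-4) = -4 ✓
  (2) 0 > -4 ✓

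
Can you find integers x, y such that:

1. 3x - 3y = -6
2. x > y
No

The full constraint system is jointly infeasible over the integers. Each constraint and what it forces:

  - 3x - 3y = -6: is a linear equation tying the variables together
  - x > y: bounds one variable relative to another variable

From the equation, x − y = -2, i.e. x − y = -2; but x > y requires x − y ≥ 1. Contradiction.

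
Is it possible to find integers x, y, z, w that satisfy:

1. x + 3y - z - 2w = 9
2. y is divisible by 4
Yes

Take x = 1, y = 0, z = 0, w = -4. Substituting into each constraint:
  (1) 1 + 3(0) + 0 - 2(-4) = 9 ✓
  (2) 0 = 4 × 0, remainder 0 ✓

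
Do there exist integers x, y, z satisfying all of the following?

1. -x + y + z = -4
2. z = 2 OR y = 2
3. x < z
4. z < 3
Yes

Take x = 1, y = -5, z = 2. Substituting into each constraint:
  (1) (-1) + (-5) + 2 = -4 ✓
  (2) z = 2, target 2 ✓ (first branch holds)
  (3) 1 < 2 ✓
  (4) 2 < 3 ✓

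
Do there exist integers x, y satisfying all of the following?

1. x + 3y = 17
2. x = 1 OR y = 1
Yes

Take x = 14, y = 1. Substituting into each constraint:
  (1) 14 + 3(1) = 17 ✓
  (2) y = 1, target 1 ✓ (second branch holds)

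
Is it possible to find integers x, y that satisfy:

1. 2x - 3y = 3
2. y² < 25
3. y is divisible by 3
Yes

Take x = 6, y = 3. Substituting into each constraint:
  (1) 2(6) - 3(3) = 3 ✓
  (2) y² = (3)² = 9, and 9 < 25 ✓
  (3) 3 = 3 × 1, remainder 0 ✓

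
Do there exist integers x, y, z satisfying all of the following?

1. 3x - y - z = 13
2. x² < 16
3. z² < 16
Yes

Take x = 0, y = -15, z = 2. Substituting into each constraint:
  (1) 3(0) + 15 + (-2) = 13 ✓
  (2) x² = (0)² = 0, and 0 < 16 ✓
  (3) z² = (2)² = 4, and 4 < 16 ✓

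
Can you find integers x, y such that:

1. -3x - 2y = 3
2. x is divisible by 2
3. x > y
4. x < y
No

A contradictory subset is {x > y, x < y}. No integer assignment can satisfy these jointly:

  - x > y: bounds one variable relative to another variable
  - x < y: bounds one variable relative to another variable

Direct contradiction: x > y and y > x cannot both hold.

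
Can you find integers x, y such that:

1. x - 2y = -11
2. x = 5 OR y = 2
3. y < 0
No

The full constraint system is jointly infeasible over the integers. Each constraint and what it forces:

  - x - 2y = -11: is a linear equation tying the variables together
  - x = 5 OR y = 2: forces a choice: either x = 5 or y = 2
  - y < 0: bounds one variable relative to a constant

Split on the disjunction (x = 5 OR y = 2):
  • If x = 5: the equation forces y = 8, which contradicts the bound y ≤ -1.
  • If y = 2: this contradicts the bound y ≤ -1.
Both branches are infeasible, so the system has no integer solution.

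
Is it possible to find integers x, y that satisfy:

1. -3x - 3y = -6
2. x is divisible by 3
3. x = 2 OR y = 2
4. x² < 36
Yes

Take x = 0, y = 2. Substituting into each constraint:
  (1) -3(0) - 3(2) = -6 ✓
  (2) 0 = 3 × 0, remainder 0 ✓
  (3) y = 2, target 2 ✓ (second branch holds)
  (4) x² = (0)² = 0, and 0 < 36 ✓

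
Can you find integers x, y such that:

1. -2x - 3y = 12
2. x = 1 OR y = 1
No

The full constraint system is jointly infeasible over the integers. Each constraint and what it forces:

  - -2x - 3y = 12: is a linear equation tying the variables together
  - x = 1 OR y = 1: forces a choice: either x = 1 or y = 1

Split on the disjunction (x = 1 OR y = 1):
  • If x = 1: with x = 1, every remaining term of the linear equation is divisible by 3, so the left side is ≡ 0 (mod 3); but the right side 14 ≡ 2 (mod 3). No integers can satisfy it.
  • If y = 1: with y = 1, every remaining term of the linear equation is divisible by 2, so the left side is ≡ 0 (mod 2); but the right side 15 ≡ 1 (mod 2). No integers can satisfy it.
Both branches are infeasible, so the system has no integer solution.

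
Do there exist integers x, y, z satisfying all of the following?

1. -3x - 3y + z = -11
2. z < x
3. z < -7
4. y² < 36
Yes

Take x = 0, y = 1, z = -8. Substituting into each constraint:
  (1) -3(0) - 3(1) + (-8) = -11 ✓
  (2) -8 < 0 ✓
  (3) -8 < -7 ✓
  (4) y² = (1)² = 1, and 1 < 36 ✓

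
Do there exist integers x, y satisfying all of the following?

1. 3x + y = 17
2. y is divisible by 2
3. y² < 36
Yes

Take x = 5, y = 2. Substituting into each constraint:
  (1) 3(5) + 2 = 17 ✓
  (2) 2 = 2 × 1, remainder 0 ✓
  (3) y² = (2)² = 4, and 4 < 36 ✓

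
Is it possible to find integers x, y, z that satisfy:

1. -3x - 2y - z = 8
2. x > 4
Yes

Take x = 5, y = -12, z = 1. Substituting into each constraint:
  (1) -3(5) - 2(-12) + (-1) = 8 ✓
  (2) 5 > 4 ✓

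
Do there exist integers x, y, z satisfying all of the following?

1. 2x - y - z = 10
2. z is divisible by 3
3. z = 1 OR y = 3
Yes

Take x = -1, y = 3, z = -15. Substituting into each constraint:
  (1) 2(-1) + (-3) + 15 = 10 ✓
  (2) -15 = 3 × -5, remainder 0 ✓
  (3) y = 3, target 3 ✓ (second branch holds)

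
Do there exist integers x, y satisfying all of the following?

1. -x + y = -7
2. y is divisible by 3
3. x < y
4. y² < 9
No

A contradictory subset is {-x + y = -7, x < y}. No integer assignment can satisfy these jointly:

  - -x + y = -7: is a linear equation tying the variables together
  - x < y: bounds one variable relative to another variable

From the equation, x − y = 7, i.e. y − x = -7; but y > x requires y − x ≥ 1. Contradiction.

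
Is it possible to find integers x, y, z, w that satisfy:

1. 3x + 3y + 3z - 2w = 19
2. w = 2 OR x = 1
Yes

Take x = 1, y = 0, z = 0, w = -8. Substituting into each constraint:
  (1) 3(1) + 3(0) + 3(0) - 2(-8) = 19 ✓
  (2) x = 1, target 1 ✓ (second branch holds)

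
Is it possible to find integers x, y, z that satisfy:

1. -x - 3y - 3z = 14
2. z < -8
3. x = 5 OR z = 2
No

The full constraint system is jointly infeasible over the integers. Each constraint and what it forces:

  - -x - 3y - 3z = 14: is a linear equation tying the variables together
  - z < -8: bounds one variable relative to a constant
  - x = 5 OR z = 2: forces a choice: either x = 5 or z = 2

Split on the disjunction (x = 5 OR z = 2):
  • If x = 5: with x = 5, every remaining term of the linear equation is divisible by 3, so the left side is ≡ 0 (mod 3); but the right side 19 ≡ 1 (mod 3). No integers can satisfy it.
  • If z = 2: this contradicts the bound z ≤ -9.
Both branches are infeasible, so the system has no integer solution.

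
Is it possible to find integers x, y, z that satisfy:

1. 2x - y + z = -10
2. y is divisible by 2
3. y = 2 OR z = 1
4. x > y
Yes

Take x = 3, y = 2, z = -14. Substituting into each constraint:
  (1) 2(3) + (-2) + (-14) = -10 ✓
  (2) 2 = 2 × 1, remainder 0 ✓
  (3) y = 2, target 2 ✓ (first branch holds)
  (4) 3 > 2 ✓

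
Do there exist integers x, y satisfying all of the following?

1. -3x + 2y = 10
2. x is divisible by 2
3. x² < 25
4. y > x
Yes

Take x = 0, y = 5. Substituting into each constraint:
  (1) -3(0) + 2(5) = 10 ✓
  (2) 0 = 2 × 0, remainder 0 ✓
  (3) x² = (0)² = 0, and 0 < 25 ✓
  (4) 5 > 0 ✓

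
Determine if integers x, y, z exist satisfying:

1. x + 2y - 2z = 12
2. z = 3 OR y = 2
Yes

Take x = 12, y = 3, z = 3. Substituting into each constraint:
  (1) 12 + 2(3) - 2(3) = 12 ✓
  (2) z = 3, target 3 ✓ (first branch holds)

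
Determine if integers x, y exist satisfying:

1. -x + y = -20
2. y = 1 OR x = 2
Yes

Take x = 2, y = -18. Substituting into each constraint:
  (1) (-2) + (-18) = -20 ✓
  (2) x = 2, target 2 ✓ (second branch holds)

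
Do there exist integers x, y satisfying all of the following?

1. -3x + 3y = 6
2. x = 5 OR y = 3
Yes

Take x = 1, y = 3. Substituting into each constraint:
  (1) -3(1) + 3(3) = 6 ✓
  (2) y = 3, target 3 ✓ (second branch holds)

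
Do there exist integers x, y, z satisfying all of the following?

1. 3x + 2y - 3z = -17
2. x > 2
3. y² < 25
Yes

Take x = 3, y = 2, z = 10. Substituting into each constraint:
  (1) 3(3) + 2(2) - 3(10) = -17 ✓
  (2) 3 > 2 ✓
  (3) y² = (2)² = 4, and 4 < 25 ✓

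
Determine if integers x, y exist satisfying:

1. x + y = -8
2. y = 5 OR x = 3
Yes

Take x = -13, y = 5. Substituting into each constraint:
  (1) (-13) + 5 = -8 ✓
  (2) y = 5, target 5 ✓ (first branch holds)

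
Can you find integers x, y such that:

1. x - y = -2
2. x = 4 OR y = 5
Yes

Take x = 3, y = 5. Substituting into each constraint:
  (1) 3 + (-5) = -2 ✓
  (2) y = 5, target 5 ✓ (second branch holds)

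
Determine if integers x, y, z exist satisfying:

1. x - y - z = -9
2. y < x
Yes

Take x = 0, y = -1, z = 10. Substituting into each constraint:
  (1) 0 + 1 + (-10) = -9 ✓
  (2) -1 < 0 ✓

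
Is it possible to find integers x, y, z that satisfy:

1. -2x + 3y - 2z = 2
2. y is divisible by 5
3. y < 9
Yes

Take x = -1, y = 0, z = 0. Substituting into each constraint:
  (1) -2(-1) + 3(0) - 2(0) = 2 ✓
  (2) 0 = 5 × 0, remainder 0 ✓
  (3) 0 < 9 ✓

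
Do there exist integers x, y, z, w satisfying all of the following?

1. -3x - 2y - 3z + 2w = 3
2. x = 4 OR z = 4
Yes

Take x = -5, y = 0, z = 4, w = 0. Substituting into each constraint:
  (1) -3(-5) - 2(0) - 3(4) + 2(0) = 3 ✓
  (2) z = 4, target 4 ✓ (second branch holds)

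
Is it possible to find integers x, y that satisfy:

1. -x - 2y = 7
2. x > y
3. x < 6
Yes

Take x = -1, y = -3. Substituting into each constraint:
  (1) 1 - 2(-3) = 7 ✓
  (2) -1 > -3 ✓
  (3) -1 < 6 ✓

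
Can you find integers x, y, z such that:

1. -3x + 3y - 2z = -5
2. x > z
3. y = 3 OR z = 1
Yes

Take x = 4, y = 3, z = 1. Substituting into each constraint:
  (1) -3(4) + 3(3) - 2(1) = -5 ✓
  (2) 4 > 1 ✓
  (3) y = 3, target 3 ✓ (first branch holds)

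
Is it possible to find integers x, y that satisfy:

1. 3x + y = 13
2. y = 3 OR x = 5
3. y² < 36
Yes

Take x = 5, y = -2. Substituting into each constraint:
  (1) 3(5) + (-2) = 13 ✓
  (2) x = 5, target 5 ✓ (second branch holds)
  (3) y² = (-2)² = 4, and 4 < 36 ✓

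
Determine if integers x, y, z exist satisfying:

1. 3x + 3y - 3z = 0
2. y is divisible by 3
Yes

Take x = 0, y = 0, z = 0. Substituting into each constraint:
  (1) 3(0) + 3(0) - 3(0) = 0 ✓
  (2) 0 = 3 × 0, remainder 0 ✓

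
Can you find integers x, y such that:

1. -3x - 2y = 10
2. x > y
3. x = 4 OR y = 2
Yes

Take x = 4, y = -11. Substituting into each constraint:
  (1) -3(4) - 2(-11) = 10 ✓
  (2) 4 > -11 ✓
  (3) x = 4, target 4 ✓ (first branch holds)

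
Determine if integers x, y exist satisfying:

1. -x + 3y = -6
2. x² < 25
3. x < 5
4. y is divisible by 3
Yes

Take x = -3, y = -3. Substituting into each constraint:
  (1) 3 + 3(-3) = -6 ✓
  (2) x² = (-3)² = 9, and 9 < 25 ✓
  (3) -3 < 5 ✓
  (4) -3 = 3 × -1, remainder 0 ✓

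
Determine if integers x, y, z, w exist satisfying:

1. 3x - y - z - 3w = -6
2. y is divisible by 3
Yes

Take x = -2, y = 0, z = 0, w = 0. Substituting into each constraint:
  (1) 3(-2) + 0 + 0 - 3(0) = -6 ✓
  (2) 0 = 3 × 0, remainder 0 ✓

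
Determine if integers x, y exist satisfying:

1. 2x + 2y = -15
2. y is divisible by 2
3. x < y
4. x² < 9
No

Even the single constraint (2x + 2y = -15) is infeasible over the integers.

  - 2x + 2y = -15: every term on the left is divisible by 2, so the LHS ≡ 0 (mod 2), but the RHS -15 is not — no integer solution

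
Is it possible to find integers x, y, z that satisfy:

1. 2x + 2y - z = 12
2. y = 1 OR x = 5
Yes

Take x = 5, y = 1, z = 0. Substituting into each constraint:
  (1) 2(5) + 2(1) + 0 = 12 ✓
  (2) y = 1, target 1 ✓ (first branch holds)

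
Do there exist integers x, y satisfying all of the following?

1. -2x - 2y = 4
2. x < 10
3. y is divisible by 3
Yes

Take x = -2, y = 0. Substituting into each constraint:
  (1) -2(-2) - 2(0) = 4 ✓
  (2) -2 < 10 ✓
  (3) 0 = 3 × 0, remainder 0 ✓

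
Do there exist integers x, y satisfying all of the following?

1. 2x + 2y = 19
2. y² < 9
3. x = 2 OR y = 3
No

Even the single constraint (2x + 2y = 19) is infeasible over the integers.

  - 2x + 2y = 19: every term on the left is divisible by 2, so the LHS ≡ 0 (mod 2), but the RHS 19 is not — no integer solution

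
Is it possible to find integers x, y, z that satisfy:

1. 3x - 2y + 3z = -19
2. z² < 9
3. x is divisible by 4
Yes

Take x = 0, y = 11, z = 1. Substituting into each constraint:
  (1) 3(0) - 2(11) + 3(1) = -19 ✓
  (2) z² = (1)² = 1, and 1 < 9 ✓
  (3) 0 = 4 × 0, remainder 0 ✓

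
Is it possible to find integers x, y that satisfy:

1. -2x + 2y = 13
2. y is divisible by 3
No

Even the single constraint (-2x + 2y = 13) is infeasible over the integers.

  - -2x + 2y = 13: every term on the left is divisible by 2, so the LHS ≡ 0 (mod 2), but the RHS 13 is not — no integer solution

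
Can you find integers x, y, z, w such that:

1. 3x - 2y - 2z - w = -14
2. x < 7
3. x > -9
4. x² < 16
Yes

Take x = 0, y = 7, z = 0, w = 0. Substituting into each constraint:
  (1) 3(0) - 2(7) - 2(0) + 0 = -14 ✓
  (2) 0 < 7 ✓
  (3) 0 > -9 ✓
  (4) x² = (0)² = 0, and 0 < 16 ✓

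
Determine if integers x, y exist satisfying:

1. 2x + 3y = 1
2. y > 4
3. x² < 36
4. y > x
No

A contradictory subset is {2x + 3y = 1, y > 4, x² < 36}. No integer assignment can satisfy these jointly:

  - 2x + 3y = 1: is a linear equation tying the variables together
  - y > 4: bounds one variable relative to a constant
  - x² < 36: restricts x to |x| ≤ 5

Range argument: with x ∈ [-5, 5], y ∈ [5, ∞], the left side of the equation is at least 5, but the right side is 1 < 5. No integer solution exists.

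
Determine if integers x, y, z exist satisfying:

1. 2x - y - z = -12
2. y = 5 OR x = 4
Yes

Take x = 4, y = 20, z = 0. Substituting into each constraint:
  (1) 2(4) + (-20) + 0 = -12 ✓
  (2) x = 4, target 4 ✓ (second branch holds)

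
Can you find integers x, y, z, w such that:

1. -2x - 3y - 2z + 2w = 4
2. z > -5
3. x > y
Yes

Take x = 1, y = 0, z = 0, w = 3. Substituting into each constraint:
  (1) -2(1) - 3(0) - 2(0) + 2(3) = 4 ✓
  (2) 0 > -5 ✓
  (3) 1 > 0 ✓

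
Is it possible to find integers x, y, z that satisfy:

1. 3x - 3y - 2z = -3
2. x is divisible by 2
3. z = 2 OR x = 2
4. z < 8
Yes

Take x = 2, y = 3, z = 0. Substituting into each constraint:
  (1) 3(2) - 3(3) - 2(0) = -3 ✓
  (2) 2 = 2 × 1, remainder 0 ✓
  (3) x = 2, target 2 ✓ (second branch holds)
  (4) 0 < 8 ✓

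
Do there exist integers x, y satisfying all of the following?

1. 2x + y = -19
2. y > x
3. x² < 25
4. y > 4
No

A contradictory subset is {2x + y = -19, x² < 25, y > 4}. No integer assignment can satisfy these jointly:

  - 2x + y = -19: is a linear equation tying the variables together
  - x² < 25: restricts x to |x| ≤ 4
  - y > 4: bounds one variable relative to a constant

Range argument: with x ∈ [-4, 4], y ∈ [5, ∞], the left side of the equation is at least -3, but the right side is -19 < -3. No integer solution exists.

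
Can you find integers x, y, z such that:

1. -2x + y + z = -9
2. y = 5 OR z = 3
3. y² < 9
Yes

Take x = 6, y = 0, z = 3. Substituting into each constraint:
  (1) -2(6) + 0 + 3 = -9 ✓
  (2) z = 3, target 3 ✓ (second branch holds)
  (3) y² = (0)² = 0, and 0 < 9 ✓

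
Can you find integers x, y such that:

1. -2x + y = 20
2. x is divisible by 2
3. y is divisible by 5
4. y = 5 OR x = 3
No

A contradictory subset is {-2x + y = 20, x is divisible by 2, y = 5 OR x = 3}. No integer assignment can satisfy these jointly:

  - -2x + y = 20: is a linear equation tying the variables together
  - x is divisible by 2: restricts x to multiples of 2
  - y = 5 OR x = 3: forces a choice: either y = 5 or x = 3

Split on the disjunction (y = 5 OR x = 3):
  • If y = 5: with y = 5, writing x = 2x', every remaining term of the linear equation is divisible by 4, so the left side is ≡ 0 (mod 4); but the right side 15 ≡ 3 (mod 4). No integers can satisfy it.
  • If x = 3: this contradicts the divisibility constraint — 3 is not a multiple of 2.
Both branches are infeasible, so the system has no integer solution.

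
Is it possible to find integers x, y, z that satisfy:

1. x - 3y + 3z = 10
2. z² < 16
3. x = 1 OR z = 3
Yes

Take x = 1, y = 0, z = 3. Substituting into each constraint:
  (1) 1 - 3(0) + 3(3) = 10 ✓
  (2) z² = (3)² = 9, and 9 < 16 ✓
  (3) x = 1, target 1 ✓ (first branch holds)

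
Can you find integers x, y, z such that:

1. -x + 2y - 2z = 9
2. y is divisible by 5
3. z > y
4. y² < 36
Yes

Take x = -11, y = 0, z = 1. Substituting into each constraint:
  (1) 11 + 2(0) - 2(1) = 9 ✓
  (2) 0 = 5 × 0, remainder 0 ✓
  (3) 1 > 0 ✓
  (4) y² = (0)² = 0, and 0 < 36 ✓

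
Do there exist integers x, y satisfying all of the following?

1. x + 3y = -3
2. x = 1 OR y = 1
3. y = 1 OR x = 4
Yes

Take x = -6, y = 1. Substituting into each constraint:
  (1) (-6) + 3(1) = -3 ✓
  (2) y = 1, target 1 ✓ (second branch holds)
  (3) y = 1, target 1 ✓ (first branch holds)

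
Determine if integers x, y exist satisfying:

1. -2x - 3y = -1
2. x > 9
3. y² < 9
No

The full constraint system is jointly infeasible over the integers. Each constraint and what it forces:

  - -2x - 3y = -1: is a linear equation tying the variables together
  - x > 9: bounds one variable relative to a constant
  - y² < 9: restricts y to |y| ≤ 2

Range argument: with x ∈ [10, ∞], y ∈ [-2, 2], the left side of the equation is at most -14, but the right side is -1 > -14. No integer solution exists.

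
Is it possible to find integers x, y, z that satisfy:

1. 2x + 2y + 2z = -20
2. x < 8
Yes

Take x = -10, y = 0, z = 0. Substituting into each constraint:
  (1) 2(-10) + 2(0) + 2(0) = -20 ✓
  (2) -10 < 8 ✓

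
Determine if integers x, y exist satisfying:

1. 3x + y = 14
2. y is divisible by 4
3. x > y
Yes

Take x = 6, y = -4. Substituting into each constraint:
  (1) 3(6) + (-4) = 14 ✓
  (2) -4 = 4 × -1, remainder 0 ✓
  (3) 6 > -4 ✓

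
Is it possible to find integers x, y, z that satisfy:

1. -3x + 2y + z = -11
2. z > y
Yes

Take x = 3, y = -1, z = 0. Substituting into each constraint:
  (1) -3(3) + 2(-1) + 0 = -11 ✓
  (2) 0 > -1 ✓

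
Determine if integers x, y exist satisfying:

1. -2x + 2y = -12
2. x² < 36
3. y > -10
Yes

Take x = 0, y = -6. Substituting into each constraint:
  (1) -2(0) + 2(-6) = -12 ✓
  (2) x² = (0)² = 0, and 0 < 36 ✓
  (3) -6 > -10 ✓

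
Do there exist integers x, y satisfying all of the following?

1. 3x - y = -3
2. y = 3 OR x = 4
Yes

Take x = 4, y = 15. Substituting into each constraint:
  (1) 3(4) + (-15) = -3 ✓
  (2) x = 4, target 4 ✓ (second branch holds)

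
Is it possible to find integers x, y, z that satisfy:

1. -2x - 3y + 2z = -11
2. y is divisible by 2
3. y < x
No

A contradictory subset is {-2x - 3y + 2z = -11, y is divisible by 2}. No integer assignment can satisfy these jointly:

  - -2x - 3y + 2z = -11: is a linear equation tying the variables together
  - y is divisible by 2: restricts y to multiples of 2

Modular obstruction: writing y = 2y', every remaining term of the linear equation is divisible by 2, so the left side is ≡ 0 (mod 2); but the right side -11 ≡ 1 (mod 2). No integers can satisfy it.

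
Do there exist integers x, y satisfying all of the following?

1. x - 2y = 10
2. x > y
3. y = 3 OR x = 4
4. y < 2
Yes

Take x = 4, y = -3. Substituting into each constraint:
  (1) 4 - 2(-3) = 10 ✓
  (2) 4 > -3 ✓
  (3) x = 4, target 4 ✓ (second branch holds)
  (4) -3 < 2 ✓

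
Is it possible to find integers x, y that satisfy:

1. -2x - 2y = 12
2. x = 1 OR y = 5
Yes

Take x = 1, y = -7. Substituting into each constraint:
  (1) -2(1) - 2(-7) = 12 ✓
  (2) x = 1, target 1 ✓ (first branch holds)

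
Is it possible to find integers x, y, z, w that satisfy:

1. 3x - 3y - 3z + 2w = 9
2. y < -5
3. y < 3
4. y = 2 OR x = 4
Yes

Take x = 4, y = -6, z = 1, w = -9. Substituting into each constraint:
  (1) 3(4) - 3(-6) - 3(1) + 2(-9) = 9 ✓
  (2) -6 < -5 ✓
  (3) -6 < 3 ✓
  (4) x = 4, target 4 ✓ (second branch holds)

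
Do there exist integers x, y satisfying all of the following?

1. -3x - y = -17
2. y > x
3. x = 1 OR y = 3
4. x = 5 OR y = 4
No

A contradictory subset is {-3x - y = -17, y > x, x = 5 OR y = 4}. No integer assignment can satisfy these jointly:

  - -3x - y = -17: is a linear equation tying the variables together
  - y > x: bounds one variable relative to another variable
  - x = 5 OR y = 4: forces a choice: either x = 5 or y = 4

Split on the disjunction (x = 5 OR y = 4):
  • If x = 5: the equation forces y = 2, giving (x, y) = (5, 2), which violates y > x.
  • If y = 4: with y = 4, every remaining term of the linear equation is divisible by 3, so the left side is ≡ 0 (mod 3); but the right side -13 ≡ 2 (mod 3). No integers can satisfy it.
Both branches are infeasible, so the system has no integer solution.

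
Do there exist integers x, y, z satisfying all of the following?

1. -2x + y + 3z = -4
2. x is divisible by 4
Yes

Take x = 0, y = -4, z = 0. Substituting into each constraint:
  (1) -2(0) + (-4) + 3(0) = -4 ✓
  (2) 0 = 4 × 0, remainder 0 ✓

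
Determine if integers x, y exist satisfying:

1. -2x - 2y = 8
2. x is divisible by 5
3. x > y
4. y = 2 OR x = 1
No

The full constraint system is jointly infeasible over the integers. Each constraint and what it forces:

  - -2x - 2y = 8: is a linear equation tying the variables together
  - x is divisible by 5: restricts x to multiples of 5
  - x > y: bounds one variable relative to another variable
  - y = 2 OR x = 1: forces a choice: either y = 2 or x = 1

Split on the disjunction (y = 2 OR x = 1):
  • If y = 2: with y = 2, writing x = 5x', every remaining term of the linear equation is divisible by 10, so the left side is ≡ 0 (mod 10); but the right side 12 ≡ 2 (mod 10). No integers can satisfy it.
  • If x = 1: this contradicts the divisibility constraint — 1 is not a multiple of 5.
Both branches are infeasible, so the system has no integer solution.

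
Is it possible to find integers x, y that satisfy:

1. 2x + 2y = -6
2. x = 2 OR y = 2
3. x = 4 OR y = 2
Yes

Take x = -5, y = 2. Substituting into each constraint:
  (1) 2(-5) + 2(2) = -6 ✓
  (2) y = 2, target 2 ✓ (second branch holds)
  (3) y = 2, target 2 ✓ (second branch holds)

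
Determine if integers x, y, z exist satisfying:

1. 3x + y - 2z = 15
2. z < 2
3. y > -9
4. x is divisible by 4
Yes

Take x = 0, y = 1, z = -7. Substituting into each constraint:
  (1) 3(0) + 1 - 2(-7) = 15 ✓
  (2) -7 < 2 ✓
  (3) 1 > -9 ✓
  (4) 0 = 4 × 0, remainder 0 ✓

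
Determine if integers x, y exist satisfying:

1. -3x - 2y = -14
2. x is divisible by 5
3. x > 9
Yes

Take x = 10, y = -8. Substituting into each constraint:
  (1) -3(10) - 2(-8) = -14 ✓
  (2) 10 = 5 × 2, remainder 0 ✓
  (3) 10 > 9 ✓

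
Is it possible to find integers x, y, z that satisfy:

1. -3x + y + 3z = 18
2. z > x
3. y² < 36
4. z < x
No

A contradictory subset is {z > x, z < x}. No integer assignment can satisfy these jointly:

  - z > x: bounds one variable relative to another variable
  - z < x: bounds one variable relative to another variable

Direct contradiction: z > x and x > z cannot both hold.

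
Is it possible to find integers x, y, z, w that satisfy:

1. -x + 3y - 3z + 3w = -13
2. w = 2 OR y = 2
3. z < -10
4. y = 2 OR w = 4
Yes

Take x = 1, y = 2, z = -11, w = -17. Substituting into each constraint:
  (1) (-1) + 3(2) - 3(-11) + 3(-17) = -13 ✓
  (2) y = 2, target 2 ✓ (second branch holds)
  (3) -11 < -10 ✓
  (4) y = 2, target 2 ✓ (first branch holds)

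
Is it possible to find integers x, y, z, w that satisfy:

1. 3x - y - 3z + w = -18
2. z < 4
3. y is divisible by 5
Yes

Take x = 0, y = 0, z = 0, w = -18. Substituting into each constraint:
  (1) 3(0) + 0 - 3(0) + (-18) = -18 ✓
  (2) 0 < 4 ✓
  (3) 0 = 5 × 0, remainder 0 ✓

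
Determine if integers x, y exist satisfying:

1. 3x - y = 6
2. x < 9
Yes

Take x = 2, y = 0. Substituting into each constraint:
  (1) 3(2) + 0 = 6 ✓
  (2) 2 < 9 ✓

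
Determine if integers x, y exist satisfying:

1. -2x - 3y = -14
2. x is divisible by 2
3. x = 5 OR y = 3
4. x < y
No

A contradictory subset is {-2x - 3y = -14, x = 5 OR y = 3, x < y}. No integer assignment can satisfy these jointly:

  - -2x - 3y = -14: is a linear equation tying the variables together
  - x = 5 OR y = 3: forces a choice: either x = 5 or y = 3
  - x < y: bounds one variable relative to another variable

Split on the disjunction (x = 5 OR y = 3):
  • If x = 5: with x = 5, every remaining term of the linear equation is divisible by 3, so the left side is ≡ 0 (mod 3); but the right side -4 ≡ 2 (mod 3). No integers can satisfy it.
  • If y = 3: with y = 3, every remaining term of the linear equation is divisible by 2, so the left side is ≡ 0 (mod 2); but the right side -5 ≡ 1 (mod 2). No integers can satisfy it.
Both branches are infeasible, so the system has no integer solution.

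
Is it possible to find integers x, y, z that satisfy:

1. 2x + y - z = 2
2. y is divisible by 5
Yes

Take x = 0, y = 0, z = -2. Substituting into each constraint:
  (1) 2(0) + 0 + 2 = 2 ✓
  (2) 0 = 5 × 0, remainder 0 ✓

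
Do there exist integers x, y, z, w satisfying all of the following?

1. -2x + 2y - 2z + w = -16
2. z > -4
Yes

Take x = 8, y = 0, z = 0, w = 0. Substituting into each constraint:
  (1) -2(8) + 2(0) - 2(0) + 0 = -16 ✓
  (2) 0 > -4 ✓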